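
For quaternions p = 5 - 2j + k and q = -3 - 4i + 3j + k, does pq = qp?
No: pq = -10 - 25i + 17j - 6k ≠ -10 - 15i + 25j + 10k = qp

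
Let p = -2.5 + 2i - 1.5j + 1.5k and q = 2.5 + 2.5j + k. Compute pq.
-4 - 0.25i - 12j + 6.25k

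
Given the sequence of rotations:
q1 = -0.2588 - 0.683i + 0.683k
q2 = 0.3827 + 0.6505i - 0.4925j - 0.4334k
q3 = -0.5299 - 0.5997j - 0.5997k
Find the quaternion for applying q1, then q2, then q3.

q2 · q1 = 0.6413 - 0.7661i - 0.0208j + 0.0372k
q3 · q2 · q1 = -0.33 + 0.3712i + 0.0859j - 0.8637k
-0.33 + 0.3712i + 0.0859j - 0.8637k


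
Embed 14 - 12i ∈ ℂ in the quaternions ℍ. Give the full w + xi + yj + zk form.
14 - 12i + 0j + 0k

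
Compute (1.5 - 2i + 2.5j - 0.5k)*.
1.5 + 2i - 2.5j + 0.5k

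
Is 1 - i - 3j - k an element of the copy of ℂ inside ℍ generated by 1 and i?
No. The quaternion 1 - i - 3j - k has j-coefficient y = -3 and k-coefficient z = -1, not both zero, so it does not lie in the complex subalgebra spanned by 1 and i.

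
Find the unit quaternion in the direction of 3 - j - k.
0.9045 - 0.3015j - 0.3015k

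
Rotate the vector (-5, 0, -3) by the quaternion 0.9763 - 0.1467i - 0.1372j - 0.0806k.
(-4.014, -0.34, -4.216)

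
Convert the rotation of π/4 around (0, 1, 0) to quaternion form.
0.9239 + 0.3827j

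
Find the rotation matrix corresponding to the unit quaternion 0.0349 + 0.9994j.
[[-0.9976, 0, 0.0698], [0, 1, 0], [-0.0698, 0, -0.9976]]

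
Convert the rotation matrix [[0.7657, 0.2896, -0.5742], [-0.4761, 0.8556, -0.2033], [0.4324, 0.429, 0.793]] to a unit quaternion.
0.9239 + 0.1711i - 0.2724j - 0.2072k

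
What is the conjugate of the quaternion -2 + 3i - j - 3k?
-2 - 3i + j + 3k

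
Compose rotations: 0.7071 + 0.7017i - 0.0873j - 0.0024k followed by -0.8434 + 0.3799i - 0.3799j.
-0.8961 - 0.3223i - 0.1941j + 0.2354k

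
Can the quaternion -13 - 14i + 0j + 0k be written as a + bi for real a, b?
Yes. The quaternion -13 - 14i has j- and k-coefficients y = z = 0, so it lies in the complex subalgebra spanned by 1 and i.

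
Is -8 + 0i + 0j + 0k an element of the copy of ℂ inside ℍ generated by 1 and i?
Yes. The quaternion -8 has j- and k-coefficients y = z = 0, so it lies in the complex subalgebra spanned by 1 and i.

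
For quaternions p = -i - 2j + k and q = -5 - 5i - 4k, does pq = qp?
No: pq = -1 + 13i + j - 15k ≠ -1 - 3i + 19j + 5k = qp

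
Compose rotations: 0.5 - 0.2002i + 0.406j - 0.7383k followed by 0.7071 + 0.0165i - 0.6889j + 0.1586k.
0.7536 + 0.3109i - 0.0769j - 0.574k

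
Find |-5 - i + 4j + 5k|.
√67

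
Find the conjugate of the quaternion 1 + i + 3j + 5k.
1 - i - 3j - 5k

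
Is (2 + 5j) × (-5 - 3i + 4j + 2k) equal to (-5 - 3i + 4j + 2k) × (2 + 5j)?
No: pq = -30 + 4i - 17j + 19k ≠ -30 - 16i - 17j - 11k = qp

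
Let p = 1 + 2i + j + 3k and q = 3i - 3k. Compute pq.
3 + 15j - 6k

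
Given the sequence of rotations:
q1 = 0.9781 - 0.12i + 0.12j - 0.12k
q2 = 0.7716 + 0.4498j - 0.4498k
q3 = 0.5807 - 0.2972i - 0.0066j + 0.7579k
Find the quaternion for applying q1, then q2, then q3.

q2 · q1 = 0.6467 - 0.0926i + 0.5865j - 0.4786k
q3 · q2 · q1 = 0.7146 - 0.6873i + 0.1239j + 0.0373k
0.7146 - 0.6873i + 0.1239j + 0.0373k


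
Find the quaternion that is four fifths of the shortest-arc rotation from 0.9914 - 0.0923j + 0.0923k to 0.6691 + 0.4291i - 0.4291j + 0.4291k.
0.7699 + 0.3549i - 0.3751j + 0.3751k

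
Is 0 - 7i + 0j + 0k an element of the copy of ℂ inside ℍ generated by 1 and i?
Yes. The quaternion -7i has j- and k-coefficients y = z = 0, so it lies in the complex subalgebra spanned by 1 and i.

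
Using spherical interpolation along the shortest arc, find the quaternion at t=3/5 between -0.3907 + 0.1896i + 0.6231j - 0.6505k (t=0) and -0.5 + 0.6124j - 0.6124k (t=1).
-0.459 + 0.0764i + 0.6204j - 0.6314k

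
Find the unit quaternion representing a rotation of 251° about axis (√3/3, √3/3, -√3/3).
-0.5807 + 0.47i + 0.47j - 0.47k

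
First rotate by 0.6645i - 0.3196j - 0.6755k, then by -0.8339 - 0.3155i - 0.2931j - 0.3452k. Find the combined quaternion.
-0.1172 - 0.4665i - 0.176j + 0.8589k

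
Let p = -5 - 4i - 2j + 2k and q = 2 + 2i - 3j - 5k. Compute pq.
2 - 2i - 5j + 45k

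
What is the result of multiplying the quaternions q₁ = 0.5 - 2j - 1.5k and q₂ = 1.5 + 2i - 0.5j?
-0.25 + 0.25i - 6.25j + 1.75k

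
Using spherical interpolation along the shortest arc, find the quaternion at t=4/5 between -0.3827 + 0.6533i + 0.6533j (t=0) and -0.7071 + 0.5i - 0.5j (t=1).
-0.7344 + 0.6213i - 0.2732j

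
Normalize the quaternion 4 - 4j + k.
0.6963 - 0.6963j + 0.1741k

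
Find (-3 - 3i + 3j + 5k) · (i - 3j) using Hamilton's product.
12 + 12i + 14j + 6k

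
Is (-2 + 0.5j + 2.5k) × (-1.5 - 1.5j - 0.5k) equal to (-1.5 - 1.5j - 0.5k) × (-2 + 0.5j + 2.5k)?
No: pq = 5 + 3.5i + 2.25j - 2.75k ≠ 5 - 3.5i + 2.25j - 2.75k = qp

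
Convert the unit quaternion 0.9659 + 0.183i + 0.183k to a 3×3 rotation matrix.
[[0.933, -0.3535, 0.067], [0.3535, 0.866, -0.3535], [0.067, 0.3535, 0.933]]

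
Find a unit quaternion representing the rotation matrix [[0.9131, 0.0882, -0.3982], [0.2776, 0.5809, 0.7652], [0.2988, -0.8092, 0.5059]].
0.866 - 0.4545i - 0.2012j + 0.0547k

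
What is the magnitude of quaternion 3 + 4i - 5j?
√50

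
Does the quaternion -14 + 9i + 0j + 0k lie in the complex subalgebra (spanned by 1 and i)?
Yes. The quaternion -14 + 9i has j- and k-coefficients y = z = 0, so it lies in the complex subalgebra spanned by 1 and i.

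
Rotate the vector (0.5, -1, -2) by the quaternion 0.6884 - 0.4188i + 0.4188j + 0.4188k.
(0.625, -2.04, -0.835)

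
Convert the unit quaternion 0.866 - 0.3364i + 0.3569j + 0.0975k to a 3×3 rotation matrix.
[[0.7262, -0.409, 0.5526], [-0.0713, 0.7547, 0.6522], [-0.6837, -0.513, 0.5189]]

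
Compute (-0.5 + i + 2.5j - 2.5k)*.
-0.5 - i - 2.5j + 2.5k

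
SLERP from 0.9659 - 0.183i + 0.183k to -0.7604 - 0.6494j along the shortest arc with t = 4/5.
0.8412 - 0.0401i + 0.5377j + 0.0401k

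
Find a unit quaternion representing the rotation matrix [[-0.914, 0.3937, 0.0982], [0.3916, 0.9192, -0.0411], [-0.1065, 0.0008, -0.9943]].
0.0523 + 0.2007i + 0.9782j - 0.0103k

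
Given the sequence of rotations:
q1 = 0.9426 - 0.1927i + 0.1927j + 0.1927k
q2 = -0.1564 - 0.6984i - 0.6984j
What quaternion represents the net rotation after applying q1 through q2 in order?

q2 · q1 = -0.1474 - 0.7628i - 0.5539j - 0.2993k
-0.1474 - 0.7628i - 0.5539j - 0.2993k


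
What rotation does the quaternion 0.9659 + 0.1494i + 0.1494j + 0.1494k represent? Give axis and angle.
axis = (√3/3, √3/3, √3/3), θ = π/6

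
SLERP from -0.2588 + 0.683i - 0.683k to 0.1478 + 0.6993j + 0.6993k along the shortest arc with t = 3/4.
-0.1971 + 0.2028i - 0.5692j - 0.772k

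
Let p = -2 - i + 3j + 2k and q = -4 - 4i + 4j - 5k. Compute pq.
2 - 11i - 33j + 10k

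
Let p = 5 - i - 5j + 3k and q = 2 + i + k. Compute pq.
8 - 2i - 6j + 16k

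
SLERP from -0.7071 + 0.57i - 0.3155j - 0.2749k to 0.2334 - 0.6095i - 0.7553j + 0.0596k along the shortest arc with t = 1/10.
-0.7051 + 0.6244i - 0.2003j - 0.27k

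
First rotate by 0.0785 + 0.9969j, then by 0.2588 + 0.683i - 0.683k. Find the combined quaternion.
0.0203 + 0.7345i + 0.258j + 0.6273k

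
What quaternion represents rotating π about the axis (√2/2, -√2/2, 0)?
0.7071i - 0.7071j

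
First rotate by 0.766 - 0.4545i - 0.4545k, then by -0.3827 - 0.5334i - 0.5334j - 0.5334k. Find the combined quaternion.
-0.778 + 0.0078i - 0.4086j - 0.4771k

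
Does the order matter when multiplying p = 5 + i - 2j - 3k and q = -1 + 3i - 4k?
Yes: pq = -20 + 22i - 3j - 11k ≠ -20 + 6i + 7j - 23k = qp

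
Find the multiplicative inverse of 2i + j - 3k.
-0.1429i - 0.0714j + 0.2143k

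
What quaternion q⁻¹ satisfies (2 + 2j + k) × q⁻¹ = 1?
0.2222 - 0.2222j - 0.1111k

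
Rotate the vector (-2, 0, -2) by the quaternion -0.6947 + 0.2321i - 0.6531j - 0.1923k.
(-1.782, -1.075, 1.915)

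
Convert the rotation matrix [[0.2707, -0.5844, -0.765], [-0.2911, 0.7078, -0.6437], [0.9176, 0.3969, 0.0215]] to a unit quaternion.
0.7071 + 0.3679i - 0.5949j + 0.1037k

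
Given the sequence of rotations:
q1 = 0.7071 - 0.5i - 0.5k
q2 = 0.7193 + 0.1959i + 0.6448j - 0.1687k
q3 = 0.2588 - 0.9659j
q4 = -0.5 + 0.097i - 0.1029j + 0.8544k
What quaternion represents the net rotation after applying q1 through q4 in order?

q2 · q1 = 0.5222 - 0.5435i + 0.6382j - 0.1565k
q3 · q2 · q1 = 0.7516 + 0.0105i - 0.3392j - 0.5655k
q4 · q3 · q2 · q1 = 0.0714 + 0.4157i + 0.1561j + 0.8931k
0.0714 + 0.4157i + 0.1561j + 0.8931k


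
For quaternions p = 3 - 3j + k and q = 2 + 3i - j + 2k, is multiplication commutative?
No: pq = 1 + 4i - 6j + 17k ≠ 1 + 14i - 12j - k = qp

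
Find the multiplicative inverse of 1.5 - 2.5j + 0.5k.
0.1714 + 0.2857j - 0.0571k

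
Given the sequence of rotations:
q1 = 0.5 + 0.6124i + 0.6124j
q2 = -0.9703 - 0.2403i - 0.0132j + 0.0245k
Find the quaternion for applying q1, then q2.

q2 · q1 = -0.3299 - 0.7294i - 0.5858j - 0.1268k
-0.3299 - 0.7294i - 0.5858j - 0.1268k


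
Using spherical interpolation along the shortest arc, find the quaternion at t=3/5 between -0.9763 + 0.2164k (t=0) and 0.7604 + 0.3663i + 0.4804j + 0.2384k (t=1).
-0.9192 - 0.2361i - 0.3097j - 0.0586k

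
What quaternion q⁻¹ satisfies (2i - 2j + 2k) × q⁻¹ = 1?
-0.1667i + 0.1667j - 0.1667k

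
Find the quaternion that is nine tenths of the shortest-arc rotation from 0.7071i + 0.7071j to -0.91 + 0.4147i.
-0.8672 + 0.4891i + 0.0939j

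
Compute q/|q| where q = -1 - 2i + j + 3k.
-0.2582 - 0.5164i + 0.2582j + 0.7746k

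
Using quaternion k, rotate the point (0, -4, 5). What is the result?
(0, 4, 5)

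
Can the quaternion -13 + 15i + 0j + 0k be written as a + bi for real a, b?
Yes. The quaternion -13 + 15i has j- and k-coefficients y = z = 0, so it lies in the complex subalgebra spanned by 1 and i.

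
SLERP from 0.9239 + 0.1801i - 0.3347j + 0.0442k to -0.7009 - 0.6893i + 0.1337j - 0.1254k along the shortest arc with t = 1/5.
0.9047 + 0.2937i - 0.3022j + 0.0628k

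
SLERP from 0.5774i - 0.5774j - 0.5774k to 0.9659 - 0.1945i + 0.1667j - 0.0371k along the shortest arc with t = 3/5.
-0.7253 + 0.4548i - 0.4339j - 0.2809k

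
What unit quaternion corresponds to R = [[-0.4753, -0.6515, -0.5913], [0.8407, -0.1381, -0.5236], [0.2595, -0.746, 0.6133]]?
0.5 - 0.1112i - 0.4254j + 0.7461k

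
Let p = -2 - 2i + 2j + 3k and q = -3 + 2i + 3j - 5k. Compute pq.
19 - 17i - 16j - 9k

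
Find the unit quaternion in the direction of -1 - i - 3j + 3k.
-0.2236 - 0.2236i - 0.6708j + 0.6708k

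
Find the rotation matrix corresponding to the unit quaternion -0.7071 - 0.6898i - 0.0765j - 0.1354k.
[[0.9516, -0.0859, 0.295], [0.297, 0.0117, -0.9548], [0.0786, 0.9962, 0.0366]]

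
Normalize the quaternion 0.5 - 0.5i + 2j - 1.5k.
0.1925 - 0.1925i + 0.7698j - 0.5774k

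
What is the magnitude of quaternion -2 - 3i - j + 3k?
√23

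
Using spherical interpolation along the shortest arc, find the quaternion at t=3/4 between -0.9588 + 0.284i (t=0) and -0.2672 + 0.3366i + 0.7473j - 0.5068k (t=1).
-0.5306 + 0.374i + 0.6295j - 0.4269k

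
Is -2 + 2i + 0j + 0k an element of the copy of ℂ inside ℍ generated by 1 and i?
Yes. The quaternion -2 + 2i has j- and k-coefficients y = z = 0, so it lies in the complex subalgebra spanned by 1 and i.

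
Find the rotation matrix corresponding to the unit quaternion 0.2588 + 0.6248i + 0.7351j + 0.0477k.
[[-0.0853, 0.8939, 0.4401], [0.9433, 0.2147, -0.2533], [-0.3209, 0.3935, -0.8615]]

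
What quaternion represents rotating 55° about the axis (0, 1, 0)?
0.887 + 0.4617j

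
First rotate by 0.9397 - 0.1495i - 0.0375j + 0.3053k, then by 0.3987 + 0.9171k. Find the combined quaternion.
0.0947 - 0.0252i - 0.1521j + 0.9835k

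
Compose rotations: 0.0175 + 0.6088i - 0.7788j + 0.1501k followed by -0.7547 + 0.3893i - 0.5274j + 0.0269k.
-0.665 - 0.5109i + 0.5365j - 0.0949k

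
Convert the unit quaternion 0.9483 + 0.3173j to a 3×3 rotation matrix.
[[0.7986, 0, 0.6018], [0, 1, 0], [-0.6018, 0, 0.7986]]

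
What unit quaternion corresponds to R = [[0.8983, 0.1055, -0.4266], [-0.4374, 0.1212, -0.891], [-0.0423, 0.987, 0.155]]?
0.7373 + 0.6368i - 0.1303j - 0.1841k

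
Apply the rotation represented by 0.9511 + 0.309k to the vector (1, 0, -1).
(0.809, 0.588, -1)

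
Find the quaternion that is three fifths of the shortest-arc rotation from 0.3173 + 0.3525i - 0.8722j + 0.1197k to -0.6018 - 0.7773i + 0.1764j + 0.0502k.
0.539 + 0.6704i - 0.5095j + 0.021k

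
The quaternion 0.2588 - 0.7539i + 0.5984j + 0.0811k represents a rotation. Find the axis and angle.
axis = (-0.7805, 0.6195, 0.084), θ = 5π/6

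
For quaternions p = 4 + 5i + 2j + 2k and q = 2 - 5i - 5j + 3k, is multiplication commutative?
No: pq = 37 + 6i - 41j + k ≠ 37 - 26i + 9j + 31k = qp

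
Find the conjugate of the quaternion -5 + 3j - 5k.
-5 - 3j + 5k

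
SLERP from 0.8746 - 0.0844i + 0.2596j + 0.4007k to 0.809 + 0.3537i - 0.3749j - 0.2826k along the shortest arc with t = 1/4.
0.964 + 0.0378i + 0.0998j + 0.2437k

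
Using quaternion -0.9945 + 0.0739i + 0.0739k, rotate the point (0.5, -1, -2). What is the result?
(0.326, -1.346, -1.826)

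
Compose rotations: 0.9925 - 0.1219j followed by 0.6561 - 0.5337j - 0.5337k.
0.5861 - 0.0651i - 0.6097j - 0.5297k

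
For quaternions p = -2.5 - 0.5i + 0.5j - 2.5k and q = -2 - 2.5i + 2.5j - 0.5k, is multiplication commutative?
No: pq = 1.25 + 13.25i - 1.25j + 6.25k ≠ 1.25 + 1.25i - 13.25j + 6.25k = qp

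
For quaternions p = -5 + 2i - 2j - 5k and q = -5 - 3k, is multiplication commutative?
No: pq = 10 - 4i + 16j + 40k ≠ 10 - 16i + 4j + 40k = qp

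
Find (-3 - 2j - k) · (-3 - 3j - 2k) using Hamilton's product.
1 + i + 15j + 9k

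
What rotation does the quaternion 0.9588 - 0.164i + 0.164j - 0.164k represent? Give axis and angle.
axis = (-√3/3, √3/3, -√3/3), θ = 33°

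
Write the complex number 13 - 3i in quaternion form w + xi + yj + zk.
13 - 3i + 0j + 0k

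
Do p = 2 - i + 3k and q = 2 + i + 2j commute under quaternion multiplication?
No: pq = 5 - 6i + 7j + 4k ≠ 5 + 6i + j + 8k = qp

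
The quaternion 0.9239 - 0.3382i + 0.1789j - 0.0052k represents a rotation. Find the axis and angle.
axis = (-0.8839, 0.4675, -0.0136), θ = π/4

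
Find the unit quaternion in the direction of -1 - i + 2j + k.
-0.378 - 0.378i + 0.7559j + 0.378k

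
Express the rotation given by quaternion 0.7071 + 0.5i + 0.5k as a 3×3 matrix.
[[0.5, -0.7071, 0.5], [0.7071, 0, -0.7071], [0.5, 0.7071, 0.5]]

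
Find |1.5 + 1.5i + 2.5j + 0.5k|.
√11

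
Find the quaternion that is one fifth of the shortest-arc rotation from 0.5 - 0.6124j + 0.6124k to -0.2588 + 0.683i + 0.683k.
0.3773 + 0.1803i - 0.5458j + 0.7261k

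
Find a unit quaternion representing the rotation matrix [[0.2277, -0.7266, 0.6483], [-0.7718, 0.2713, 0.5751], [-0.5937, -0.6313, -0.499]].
0.5 - 0.6032i + 0.621j - 0.0226k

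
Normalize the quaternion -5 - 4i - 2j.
-0.7454 - 0.5963i - 0.2981j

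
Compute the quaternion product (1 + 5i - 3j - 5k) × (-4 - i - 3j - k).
-13 - 33i + 19j + k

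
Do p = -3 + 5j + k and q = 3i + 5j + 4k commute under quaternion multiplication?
No: pq = -29 + 6i - 12j - 27k ≠ -29 - 24i - 18j + 3k = qp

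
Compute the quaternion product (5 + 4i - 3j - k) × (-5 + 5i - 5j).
-60 - 15j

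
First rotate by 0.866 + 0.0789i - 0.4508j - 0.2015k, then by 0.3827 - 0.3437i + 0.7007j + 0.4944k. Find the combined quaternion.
0.774 - 0.1858i + 0.404j + 0.4507k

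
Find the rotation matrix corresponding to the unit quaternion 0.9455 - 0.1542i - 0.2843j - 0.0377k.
[[0.8355, 0.159, -0.526], [0.0164, 0.9496, 0.313], [0.5492, -0.2702, 0.7908]]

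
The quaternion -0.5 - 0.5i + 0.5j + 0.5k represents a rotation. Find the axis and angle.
axis = (-√3/3, √3/3, √3/3), θ = 4π/3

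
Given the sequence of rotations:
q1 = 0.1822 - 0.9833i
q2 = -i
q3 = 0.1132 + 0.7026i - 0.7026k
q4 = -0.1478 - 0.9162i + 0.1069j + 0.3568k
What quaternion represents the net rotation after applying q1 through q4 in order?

q2 · q1 = -0.9833 - 0.1822i
q3 · q2 · q1 = 0.0167 - 0.7115i + 0.128j + 0.6909k
q4 · q3 · q2 · q1 = -0.9145 + 0.118i + 0.362j - 0.1374k
-0.9145 + 0.118i + 0.362j - 0.1374k


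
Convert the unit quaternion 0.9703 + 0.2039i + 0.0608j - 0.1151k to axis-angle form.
axis = (0.8429, 0.2513, -0.4758), θ = 28°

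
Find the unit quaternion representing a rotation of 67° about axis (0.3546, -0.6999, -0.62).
0.8339 + 0.1957i - 0.3863j - 0.3422k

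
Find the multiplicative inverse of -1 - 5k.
-0.0385 + 0.1923k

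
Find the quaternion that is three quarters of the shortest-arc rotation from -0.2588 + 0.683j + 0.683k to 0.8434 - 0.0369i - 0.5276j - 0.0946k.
-0.7433 + 0.0293i + 0.6122j + 0.2681k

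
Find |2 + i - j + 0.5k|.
2.5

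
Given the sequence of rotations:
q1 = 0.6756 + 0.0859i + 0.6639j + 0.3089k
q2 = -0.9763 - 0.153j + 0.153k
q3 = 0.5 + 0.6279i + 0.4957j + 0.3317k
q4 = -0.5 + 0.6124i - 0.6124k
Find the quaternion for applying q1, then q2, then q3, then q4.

q2 · q1 = -0.6053 - 0.2327i - 0.7384j - 0.1851k
q3 · q2 · q1 = 0.2709 - 0.3432i - 0.6302j - 0.6416k
q4 · q3 · q2 · q1 = -0.3182 - 0.0484i + 0.9182j - 0.231k
-0.3182 - 0.0484i + 0.9182j - 0.231k


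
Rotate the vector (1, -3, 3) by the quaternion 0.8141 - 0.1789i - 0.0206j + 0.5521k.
(2.371, 0.733, 3.584)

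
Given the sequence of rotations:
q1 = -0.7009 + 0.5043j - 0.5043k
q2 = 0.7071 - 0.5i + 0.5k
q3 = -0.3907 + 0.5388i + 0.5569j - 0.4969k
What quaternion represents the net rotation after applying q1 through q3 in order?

q2 · q1 = -0.2435 + 0.0983i + 0.1044j - 0.9592k
q3 · q2 · q1 = -0.4926 - 0.6519i + 0.2916j + 0.4973k
-0.4926 - 0.6519i + 0.2916j + 0.4973k


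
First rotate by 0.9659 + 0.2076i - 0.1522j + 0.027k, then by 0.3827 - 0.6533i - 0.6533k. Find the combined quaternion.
0.5229 - 0.651i - 0.1762j - 0.5213k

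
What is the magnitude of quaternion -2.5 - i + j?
2.872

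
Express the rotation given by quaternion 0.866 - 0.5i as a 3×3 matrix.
[[1, 0, 0], [0, 0.5, 0.866], [0, -0.866, 0.5]]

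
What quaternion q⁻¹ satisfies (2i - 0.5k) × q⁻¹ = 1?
-0.4706i + 0.1176k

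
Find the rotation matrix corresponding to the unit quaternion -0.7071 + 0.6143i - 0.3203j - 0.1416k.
[[0.7547, -0.5938, 0.279], [-0.1933, 0.2052, 0.9595], [-0.6269, -0.778, 0.0401]]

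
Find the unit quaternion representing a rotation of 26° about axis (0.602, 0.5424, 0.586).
0.9744 + 0.1354i + 0.122j + 0.1318k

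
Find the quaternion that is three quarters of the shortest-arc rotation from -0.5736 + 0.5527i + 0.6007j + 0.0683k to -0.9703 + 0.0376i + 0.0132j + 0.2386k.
-0.9416 + 0.1887i + 0.183j + 0.2107k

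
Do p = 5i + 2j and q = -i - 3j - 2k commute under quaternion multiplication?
No: pq = 11 - 4i + 10j - 13k ≠ 11 + 4i - 10j + 13k = qp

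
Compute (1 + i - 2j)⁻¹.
0.1667 - 0.1667i + 0.3333j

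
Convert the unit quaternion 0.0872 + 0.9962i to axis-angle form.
axis = (1, 0, 0), θ = 170°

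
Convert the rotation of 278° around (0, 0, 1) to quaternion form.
-0.7547 + 0.6561k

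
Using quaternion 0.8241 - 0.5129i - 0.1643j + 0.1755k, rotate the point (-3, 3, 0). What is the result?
(-3.015, -0.137, -2.981)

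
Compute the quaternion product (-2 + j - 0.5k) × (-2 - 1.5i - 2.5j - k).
6 + 0.75i + 3.75j + 4.5k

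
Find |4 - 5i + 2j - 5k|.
√70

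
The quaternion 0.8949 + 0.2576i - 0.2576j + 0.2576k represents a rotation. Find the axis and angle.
axis = (√3/3, -√3/3, √3/3), θ = 53°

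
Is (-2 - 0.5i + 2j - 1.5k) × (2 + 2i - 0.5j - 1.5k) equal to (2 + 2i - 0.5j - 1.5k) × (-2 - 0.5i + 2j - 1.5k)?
No: pq = -4.25 - 8.75i + 1.25j - 3.75k ≠ -4.25 - 1.25i + 8.75j + 3.75k = qp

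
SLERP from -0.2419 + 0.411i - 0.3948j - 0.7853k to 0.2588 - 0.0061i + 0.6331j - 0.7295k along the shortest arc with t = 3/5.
0.0642 + 0.2084i + 0.2592j - 0.9409k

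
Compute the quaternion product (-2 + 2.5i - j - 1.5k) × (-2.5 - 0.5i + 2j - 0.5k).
7.5 - 1.75i + 0.5j + 9.25k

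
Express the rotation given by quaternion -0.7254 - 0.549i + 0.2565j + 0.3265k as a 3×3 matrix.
[[0.6552, 0.192, -0.7306], [-0.7553, 0.184, -0.629], [0.0136, 0.964, 0.2656]]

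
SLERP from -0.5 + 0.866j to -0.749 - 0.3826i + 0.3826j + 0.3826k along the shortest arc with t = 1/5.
-0.5815 - 0.0847i + 0.8047j + 0.0847k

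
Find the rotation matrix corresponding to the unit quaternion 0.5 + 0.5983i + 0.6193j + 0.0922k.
[[0.2159, 0.6489, 0.7296], [0.8333, 0.2671, -0.4841], [-0.509, 0.7125, -0.483]]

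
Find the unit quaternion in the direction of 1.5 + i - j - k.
0.6547 + 0.4364i - 0.4364j - 0.4364k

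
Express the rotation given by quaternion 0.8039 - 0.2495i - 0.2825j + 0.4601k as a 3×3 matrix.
[[0.417, -0.5988, -0.6838], [0.8807, 0.4521, 0.1412], [0.2246, -0.6611, 0.7159]]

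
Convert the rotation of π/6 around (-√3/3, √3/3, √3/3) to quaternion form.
0.9659 - 0.1494i + 0.1494j + 0.1494k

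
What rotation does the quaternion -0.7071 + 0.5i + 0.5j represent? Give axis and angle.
axis = (√2/2, √2/2, 0), θ = 3π/2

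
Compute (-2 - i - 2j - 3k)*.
-2 + i + 2j + 3k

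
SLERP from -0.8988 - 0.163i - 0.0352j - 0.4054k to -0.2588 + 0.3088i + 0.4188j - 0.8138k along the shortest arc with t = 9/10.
-0.3504 + 0.2688i + 0.3871j - 0.8094k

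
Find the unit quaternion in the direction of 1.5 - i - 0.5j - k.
0.7071 - 0.4714i - 0.2357j - 0.4714k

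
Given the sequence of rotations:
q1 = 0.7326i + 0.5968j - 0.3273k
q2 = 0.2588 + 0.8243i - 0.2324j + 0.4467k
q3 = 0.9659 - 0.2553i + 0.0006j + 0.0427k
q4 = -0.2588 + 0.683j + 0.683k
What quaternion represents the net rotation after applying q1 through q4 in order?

q2 · q1 = -0.319 - 0.0009i + 0.7515j + 0.5775k
q3 · q2 · q1 = -0.3335 + 0.0488i + 0.8731j + 0.3523k
q4 · q3 · q2 · q1 = -0.7506 - 0.3683i - 0.4204j - 0.3523k
-0.7506 - 0.3683i - 0.4204j - 0.3523k


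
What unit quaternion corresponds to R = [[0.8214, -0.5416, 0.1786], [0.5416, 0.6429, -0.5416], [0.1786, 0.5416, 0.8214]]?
0.9063 + 0.2988i + 0.2988k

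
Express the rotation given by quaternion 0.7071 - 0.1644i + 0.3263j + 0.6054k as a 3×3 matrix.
[[0.054, -0.9634, 0.2624], [0.7489, 0.2129, 0.6276], [-0.6605, 0.1626, 0.733]]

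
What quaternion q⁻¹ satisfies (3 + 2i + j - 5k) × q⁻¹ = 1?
0.0769 - 0.0513i - 0.0256j + 0.1282k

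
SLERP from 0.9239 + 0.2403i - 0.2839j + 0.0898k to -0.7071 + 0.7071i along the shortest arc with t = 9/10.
0.7739 - 0.6323i - 0.0345j + 0.0109k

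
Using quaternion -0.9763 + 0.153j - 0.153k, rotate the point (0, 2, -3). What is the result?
(0.299, 2.047, -2.953)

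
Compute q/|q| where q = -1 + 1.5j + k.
-0.4851 + 0.7276j + 0.4851k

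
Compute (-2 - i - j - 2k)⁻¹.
-0.2 + 0.1i + 0.1j + 0.2k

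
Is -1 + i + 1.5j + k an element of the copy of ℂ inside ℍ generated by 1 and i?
No. The quaternion -1 + i + 1.5j + k has j-coefficient y = 1.5 and k-coefficient z = 1, not both zero, so it does not lie in the complex subalgebra spanned by 1 and i.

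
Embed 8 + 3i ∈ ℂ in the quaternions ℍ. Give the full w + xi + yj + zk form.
8 + 3i + 0j + 0k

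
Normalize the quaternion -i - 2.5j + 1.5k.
-0.3244i - 0.8111j + 0.4867k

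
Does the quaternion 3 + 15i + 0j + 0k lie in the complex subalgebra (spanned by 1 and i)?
Yes. The quaternion 3 + 15i has j- and k-coefficients y = z = 0, so it lies in the complex subalgebra spanned by 1 and i.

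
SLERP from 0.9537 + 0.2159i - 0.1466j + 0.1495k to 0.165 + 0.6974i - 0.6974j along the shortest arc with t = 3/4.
0.4333 + 0.6471i - 0.6256j + 0.0464k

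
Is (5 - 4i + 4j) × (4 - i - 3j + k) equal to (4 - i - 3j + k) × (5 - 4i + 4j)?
No: pq = 28 - 17i + 5j + 21k ≠ 28 - 25i - 3j - 11k = qp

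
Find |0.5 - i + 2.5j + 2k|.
3.391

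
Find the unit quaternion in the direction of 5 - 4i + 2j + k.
0.7372 - 0.5898i + 0.2949j + 0.1474k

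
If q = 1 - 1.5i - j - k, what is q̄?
1 + 1.5i + j + k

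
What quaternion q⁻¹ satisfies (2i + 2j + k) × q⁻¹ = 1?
-0.2222i - 0.2222j - 0.1111k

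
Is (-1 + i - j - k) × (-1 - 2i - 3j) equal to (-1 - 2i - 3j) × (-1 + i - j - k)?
No: pq = -2i + 6j - 4k ≠ 4i + 2j + 6k = qp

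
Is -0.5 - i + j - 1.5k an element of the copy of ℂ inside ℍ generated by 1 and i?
No. The quaternion -0.5 - i + j - 1.5k has j-coefficient y = 1 and k-coefficient z = -1.5, not both zero, so it does not lie in the complex subalgebra spanned by 1 and i.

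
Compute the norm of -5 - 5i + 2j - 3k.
√63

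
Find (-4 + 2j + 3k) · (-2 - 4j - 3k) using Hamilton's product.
25 + 6i + 12j + 6k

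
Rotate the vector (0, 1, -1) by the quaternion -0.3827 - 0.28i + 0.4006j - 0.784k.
(-0.957, 0.456, -0.936)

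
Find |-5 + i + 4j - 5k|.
√67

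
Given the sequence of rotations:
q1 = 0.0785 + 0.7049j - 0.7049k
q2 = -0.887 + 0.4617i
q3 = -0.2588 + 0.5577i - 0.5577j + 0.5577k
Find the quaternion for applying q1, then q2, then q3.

q2 · q1 = -0.0696 + 0.0362i - 0.2998j + 0.9507k
q3 · q2 · q1 = -0.6996 - 0.4112i - 0.3936j - 0.4319k
-0.6996 - 0.4112i - 0.3936j - 0.4319k


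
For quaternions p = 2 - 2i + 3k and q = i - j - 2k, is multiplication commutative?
No: pq = 8 + 5i - 3j - 2k ≠ 8 - i - j - 6k = qp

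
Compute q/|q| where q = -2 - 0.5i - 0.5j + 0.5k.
-0.9177 - 0.2294i - 0.2294j + 0.2294k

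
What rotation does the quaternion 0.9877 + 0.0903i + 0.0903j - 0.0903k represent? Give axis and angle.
axis = (√3/3, √3/3, -√3/3), θ = 18°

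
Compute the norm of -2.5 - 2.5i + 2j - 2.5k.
4.77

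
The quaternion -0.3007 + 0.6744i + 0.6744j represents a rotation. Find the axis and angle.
axis = (√2/2, √2/2, 0), θ = 215°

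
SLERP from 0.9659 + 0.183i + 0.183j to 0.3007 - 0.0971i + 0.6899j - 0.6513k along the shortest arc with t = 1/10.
0.9487 + 0.1603i + 0.2597j - 0.0822k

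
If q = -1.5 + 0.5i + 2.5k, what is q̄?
-1.5 - 0.5i - 2.5k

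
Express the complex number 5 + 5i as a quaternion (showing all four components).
5 + 5i + 0j + 0k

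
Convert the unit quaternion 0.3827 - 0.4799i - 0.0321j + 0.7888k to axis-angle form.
axis = (-0.5194, -0.0347, 0.8538), θ = 3π/4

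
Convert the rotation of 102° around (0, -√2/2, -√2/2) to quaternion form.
0.6293 - 0.5495j - 0.5495k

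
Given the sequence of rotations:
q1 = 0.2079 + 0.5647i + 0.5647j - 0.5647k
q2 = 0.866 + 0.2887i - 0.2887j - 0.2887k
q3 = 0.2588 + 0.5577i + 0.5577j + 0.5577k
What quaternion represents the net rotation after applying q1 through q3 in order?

q2 · q1 = 0.017 + 0.8751i + 0.429j - 0.223k
q3 · q2 · q1 = -0.5985 - 0.1277i + 0.7329j - 0.297k
-0.5985 - 0.1277i + 0.7329j - 0.297k


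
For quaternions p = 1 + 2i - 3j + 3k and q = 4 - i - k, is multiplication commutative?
No: pq = 9 + 10i - 13j + 8k ≠ 9 + 4i - 11j + 14k = qp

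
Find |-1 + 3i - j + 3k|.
√20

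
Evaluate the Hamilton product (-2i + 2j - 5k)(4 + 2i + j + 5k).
27 + 7i + 8j - 26k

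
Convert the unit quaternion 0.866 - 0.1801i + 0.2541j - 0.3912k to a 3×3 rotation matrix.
[[0.5648, 0.586, 0.581], [-0.7691, 0.6291, 0.1131], [-0.2992, -0.5107, 0.806]]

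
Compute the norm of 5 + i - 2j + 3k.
√39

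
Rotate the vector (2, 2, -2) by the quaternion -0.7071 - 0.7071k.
(-2, 2, -2)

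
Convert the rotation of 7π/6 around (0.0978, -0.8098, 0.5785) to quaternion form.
-0.2588 + 0.0945i - 0.7822j + 0.5588k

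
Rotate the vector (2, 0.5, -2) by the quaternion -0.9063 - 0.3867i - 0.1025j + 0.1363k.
(1.886, 1.454, -1.606)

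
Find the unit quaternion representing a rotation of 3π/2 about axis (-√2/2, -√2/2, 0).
-0.7071 - 0.5i - 0.5j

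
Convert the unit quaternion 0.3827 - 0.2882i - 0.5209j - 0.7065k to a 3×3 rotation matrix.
[[-0.541, 0.841, 0.0085], [-0.2405, -0.1644, 0.9566], [0.8059, 0.5154, 0.2912]]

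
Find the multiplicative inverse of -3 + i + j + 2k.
-0.2 - 0.0667i - 0.0667j - 0.1333k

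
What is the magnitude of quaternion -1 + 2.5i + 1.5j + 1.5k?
3.428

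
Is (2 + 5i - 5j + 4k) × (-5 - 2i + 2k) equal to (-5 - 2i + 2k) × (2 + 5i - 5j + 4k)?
No: pq = -8 - 39i + 7j - 26k ≠ -8 - 19i + 43j - 6k = qp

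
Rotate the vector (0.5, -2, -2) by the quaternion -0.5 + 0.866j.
(1.482, -2, 1.433)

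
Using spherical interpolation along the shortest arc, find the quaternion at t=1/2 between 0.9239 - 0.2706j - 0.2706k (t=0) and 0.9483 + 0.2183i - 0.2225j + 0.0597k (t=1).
0.9554 + 0.1114i - 0.2516j - 0.1076k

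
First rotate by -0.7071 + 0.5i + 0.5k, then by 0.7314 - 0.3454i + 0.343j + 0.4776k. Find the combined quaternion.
-0.5833 + 0.7814i + 0.169j - 0.1435k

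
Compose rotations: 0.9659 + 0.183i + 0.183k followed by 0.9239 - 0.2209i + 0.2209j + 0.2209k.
0.8924 - 0.0039i + 0.2942j + 0.342k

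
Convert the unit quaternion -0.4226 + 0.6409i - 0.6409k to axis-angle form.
axis = (√2/2, 0, -√2/2), θ = 230°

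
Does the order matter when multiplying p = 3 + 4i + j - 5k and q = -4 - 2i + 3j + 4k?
Yes: pq = 13 - 3i - j + 46k ≠ 13 - 41i + 11j + 18k = qp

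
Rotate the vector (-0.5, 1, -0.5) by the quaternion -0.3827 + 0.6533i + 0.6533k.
(0, -0.707, -1)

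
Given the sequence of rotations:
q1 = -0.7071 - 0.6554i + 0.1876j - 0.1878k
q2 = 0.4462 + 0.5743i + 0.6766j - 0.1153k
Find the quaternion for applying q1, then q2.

q2 · q1 = -0.0877 - 0.804i - 0.2113j + 0.5489k
-0.0877 - 0.804i - 0.2113j + 0.5489k


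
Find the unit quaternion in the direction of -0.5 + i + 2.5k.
-0.1826 + 0.3651i + 0.9129k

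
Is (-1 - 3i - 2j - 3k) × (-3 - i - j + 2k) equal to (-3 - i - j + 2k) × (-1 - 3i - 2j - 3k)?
No: pq = 4 + 3i + 16j + 8k ≠ 4 + 17i - 2j + 6k = qp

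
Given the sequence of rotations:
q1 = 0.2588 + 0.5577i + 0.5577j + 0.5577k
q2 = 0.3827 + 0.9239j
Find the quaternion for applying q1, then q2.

q2 · q1 = -0.4162 + 0.7287i + 0.4525j - 0.3018k
-0.4162 + 0.7287i + 0.4525j - 0.3018k


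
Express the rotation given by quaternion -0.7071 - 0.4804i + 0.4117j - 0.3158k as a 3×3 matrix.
[[0.4615, -0.8422, -0.2788], [0.051, 0.339, -0.9394], [0.8856, 0.4194, 0.1994]]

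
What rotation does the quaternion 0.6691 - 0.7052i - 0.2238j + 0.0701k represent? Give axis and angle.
axis = (-0.9489, -0.3011, 0.0943), θ = 96°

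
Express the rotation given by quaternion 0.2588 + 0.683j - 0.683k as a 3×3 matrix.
[[-0.866, 0.3535, 0.3535], [-0.3535, 0.067, -0.933], [-0.3535, -0.933, 0.067]]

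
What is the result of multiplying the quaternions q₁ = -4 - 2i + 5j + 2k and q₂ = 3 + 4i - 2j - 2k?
10 - 28i + 27j - 2k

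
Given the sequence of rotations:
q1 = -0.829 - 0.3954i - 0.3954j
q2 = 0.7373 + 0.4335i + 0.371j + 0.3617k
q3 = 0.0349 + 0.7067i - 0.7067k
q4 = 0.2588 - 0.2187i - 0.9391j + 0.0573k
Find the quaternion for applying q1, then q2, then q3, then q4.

q2 · q1 = -0.2931 - 0.5079i - 0.7421j - 0.3246k
q3 · q2 · q1 = 0.1193 - 0.7493i + 0.5624j - 0.3286k
q4 · q3 · q2 · q1 = 0.414 + 0.0564i - 0.0813j - 0.9049k
0.414 + 0.0564i - 0.0813j - 0.9049k


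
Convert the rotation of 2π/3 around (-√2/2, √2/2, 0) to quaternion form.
0.5 - 0.6124i + 0.6124j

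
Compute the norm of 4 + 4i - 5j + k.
√58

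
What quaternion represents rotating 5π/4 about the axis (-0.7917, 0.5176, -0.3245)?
-0.3827 - 0.7314i + 0.4782j - 0.2998k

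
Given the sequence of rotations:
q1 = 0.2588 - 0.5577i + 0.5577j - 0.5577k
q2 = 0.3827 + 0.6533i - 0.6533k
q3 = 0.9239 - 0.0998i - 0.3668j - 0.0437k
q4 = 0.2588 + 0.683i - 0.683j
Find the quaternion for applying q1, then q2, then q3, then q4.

q2 · q1 = 0.099 + 0.32i + 0.9421j - 0.0182k
q3 · q2 · q1 = 0.4682 + 0.3336i + 0.8183j + 0.0022k
q4 · q3 · q2 · q1 = 0.4522 + 0.4046i - 0.1095j + 0.7873k
0.4522 + 0.4046i - 0.1095j + 0.7873k


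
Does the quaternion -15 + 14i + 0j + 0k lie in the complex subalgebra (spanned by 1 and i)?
Yes. The quaternion -15 + 14i has j- and k-coefficients y = z = 0, so it lies in the complex subalgebra spanned by 1 and i.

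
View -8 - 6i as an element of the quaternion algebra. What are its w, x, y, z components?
-8 - 6i + 0j + 0k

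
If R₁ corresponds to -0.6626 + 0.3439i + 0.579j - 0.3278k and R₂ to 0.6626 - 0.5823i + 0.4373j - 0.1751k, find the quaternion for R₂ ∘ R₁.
-0.5494 + 0.5717i - 0.1572j - 0.5887k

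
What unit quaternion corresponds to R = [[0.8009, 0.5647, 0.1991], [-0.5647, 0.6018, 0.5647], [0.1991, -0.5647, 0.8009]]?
0.8949 - 0.3155i - 0.3155k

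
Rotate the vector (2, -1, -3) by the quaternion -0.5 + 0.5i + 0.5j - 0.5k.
(3, 2, 1)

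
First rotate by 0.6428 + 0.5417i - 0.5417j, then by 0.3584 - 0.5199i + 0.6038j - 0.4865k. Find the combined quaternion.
0.8391 - 0.4036i - 0.0696j - 0.3582k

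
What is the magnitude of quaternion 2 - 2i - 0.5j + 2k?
3.5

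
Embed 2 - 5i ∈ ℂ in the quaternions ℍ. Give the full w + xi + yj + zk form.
2 - 5i + 0j + 0k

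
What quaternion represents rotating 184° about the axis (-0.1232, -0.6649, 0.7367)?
-0.0349 - 0.1231i - 0.6645j + 0.7363k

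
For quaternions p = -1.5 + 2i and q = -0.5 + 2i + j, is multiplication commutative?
No: pq = -3.25 - 4i - 1.5j + 2k ≠ -3.25 - 4i - 1.5j - 2k = qp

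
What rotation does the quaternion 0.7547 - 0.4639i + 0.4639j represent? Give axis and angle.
axis = (-√2/2, √2/2, 0), θ = 82°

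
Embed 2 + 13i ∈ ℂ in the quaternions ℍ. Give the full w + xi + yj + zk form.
2 + 13i + 0j + 0k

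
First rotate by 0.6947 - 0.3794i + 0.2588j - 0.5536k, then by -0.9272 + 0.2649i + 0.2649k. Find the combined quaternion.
-0.397 + 0.4672i - 0.1938j + 0.7659k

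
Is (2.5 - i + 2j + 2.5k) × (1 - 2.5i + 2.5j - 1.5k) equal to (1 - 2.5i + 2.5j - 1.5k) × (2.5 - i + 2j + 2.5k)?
No: pq = -1.25 - 16.5i + 0.5j + 1.25k ≠ -1.25 + 2i + 16j - 3.75k = qp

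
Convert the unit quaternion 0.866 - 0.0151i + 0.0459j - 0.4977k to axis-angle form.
axis = (-0.0302, 0.0918, -0.9953), θ = π/3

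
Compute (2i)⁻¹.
-0.5i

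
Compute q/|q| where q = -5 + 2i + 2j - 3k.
-0.7715 + 0.3086i + 0.3086j - 0.4629k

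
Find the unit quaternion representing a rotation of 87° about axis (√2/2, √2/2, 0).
0.7254 + 0.4867i + 0.4867j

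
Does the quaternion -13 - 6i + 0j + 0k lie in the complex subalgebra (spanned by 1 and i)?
Yes. The quaternion -13 - 6i has j- and k-coefficients y = z = 0, so it lies in the complex subalgebra spanned by 1 and i.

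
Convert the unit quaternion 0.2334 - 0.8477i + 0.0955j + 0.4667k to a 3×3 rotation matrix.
[[0.5461, -0.3798, -0.7467], [0.0559, -0.8728, 0.4848], [-0.8358, -0.3066, -0.4554]]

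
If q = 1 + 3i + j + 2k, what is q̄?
1 - 3i - j - 2k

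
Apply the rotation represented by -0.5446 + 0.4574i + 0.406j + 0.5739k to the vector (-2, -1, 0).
(-1.02, 0.585, -1.902)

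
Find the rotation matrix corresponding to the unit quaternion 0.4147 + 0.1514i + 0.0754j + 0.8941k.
[[-0.6102, -0.7187, 0.3333], [0.7644, -0.6447, 0.0093], [0.2082, 0.2604, 0.9428]]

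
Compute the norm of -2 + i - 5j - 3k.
√39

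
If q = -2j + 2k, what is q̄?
2j - 2k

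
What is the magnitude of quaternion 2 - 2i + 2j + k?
√13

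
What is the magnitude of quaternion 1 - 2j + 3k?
√14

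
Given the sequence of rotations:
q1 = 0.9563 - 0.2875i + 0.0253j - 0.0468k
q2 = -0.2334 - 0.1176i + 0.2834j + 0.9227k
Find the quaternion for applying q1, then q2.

q2 · q1 = -0.221 - 0.082i - 0.0057j + 0.9718k
-0.221 - 0.082i - 0.0057j + 0.9718k


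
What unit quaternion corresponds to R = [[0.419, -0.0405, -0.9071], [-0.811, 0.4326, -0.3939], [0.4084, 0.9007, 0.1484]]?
0.7071 + 0.4577i - 0.4651j - 0.2724k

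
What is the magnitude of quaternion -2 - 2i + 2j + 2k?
4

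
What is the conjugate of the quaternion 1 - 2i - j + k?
1 + 2i + j - k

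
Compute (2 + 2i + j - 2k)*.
2 - 2i - j + 2k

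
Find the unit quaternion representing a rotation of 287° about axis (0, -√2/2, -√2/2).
-0.8039 - 0.4206j - 0.4206k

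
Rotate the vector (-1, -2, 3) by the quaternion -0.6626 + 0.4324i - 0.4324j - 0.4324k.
(2.239, 2.138, 2.101)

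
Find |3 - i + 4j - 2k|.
√30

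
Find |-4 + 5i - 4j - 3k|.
√66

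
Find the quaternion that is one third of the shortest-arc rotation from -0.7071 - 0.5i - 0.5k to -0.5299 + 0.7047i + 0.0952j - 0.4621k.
-0.7941 - 0.0881i + 0.0418j - 0.5999k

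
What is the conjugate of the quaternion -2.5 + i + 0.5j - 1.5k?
-2.5 - i - 0.5j + 1.5k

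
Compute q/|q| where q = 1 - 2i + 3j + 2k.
0.2357 - 0.4714i + 0.7071j + 0.4714k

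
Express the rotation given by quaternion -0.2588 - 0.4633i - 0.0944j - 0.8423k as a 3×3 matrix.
[[-0.4368, -0.3485, 0.8293], [0.5234, -0.8482, -0.0808], [0.7316, 0.3988, 0.5529]]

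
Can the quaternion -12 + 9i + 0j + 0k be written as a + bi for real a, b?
Yes. The quaternion -12 + 9i has j- and k-coefficients y = z = 0, so it lies in the complex subalgebra spanned by 1 and i.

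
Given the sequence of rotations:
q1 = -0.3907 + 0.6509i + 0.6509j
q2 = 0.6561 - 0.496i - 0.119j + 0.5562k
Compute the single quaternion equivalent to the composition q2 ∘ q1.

q2 · q1 = 0.144 + 0.2588i + 0.8356j - 0.4627k
0.144 + 0.2588i + 0.8356j - 0.4627k


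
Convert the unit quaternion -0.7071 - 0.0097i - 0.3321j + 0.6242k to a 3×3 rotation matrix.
[[0.0002, 0.8892, 0.4575], [-0.8763, 0.2206, -0.4283], [-0.4818, -0.4009, 0.7792]]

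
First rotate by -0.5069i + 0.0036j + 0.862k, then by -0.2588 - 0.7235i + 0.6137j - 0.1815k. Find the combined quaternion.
-0.2125 + 0.6608i + 0.7147j + 0.0854k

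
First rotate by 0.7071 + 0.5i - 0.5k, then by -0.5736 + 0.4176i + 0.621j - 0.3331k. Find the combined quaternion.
-0.7809 - 0.302i + 0.4814j - 0.2592k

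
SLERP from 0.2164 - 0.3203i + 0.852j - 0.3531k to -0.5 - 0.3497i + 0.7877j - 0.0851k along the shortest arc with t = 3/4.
-0.3332 - 0.3633i + 0.8544j - 0.1644k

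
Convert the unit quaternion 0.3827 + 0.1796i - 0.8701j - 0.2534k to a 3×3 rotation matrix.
[[-0.6426, -0.1186, -0.757], [-0.5065, 0.8071, 0.3035], [0.575, 0.5784, -0.5787]]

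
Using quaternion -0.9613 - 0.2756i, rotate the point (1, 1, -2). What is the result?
(1, 1.908, -1.166)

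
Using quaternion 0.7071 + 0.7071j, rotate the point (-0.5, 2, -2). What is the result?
(-2, 2, 0.5)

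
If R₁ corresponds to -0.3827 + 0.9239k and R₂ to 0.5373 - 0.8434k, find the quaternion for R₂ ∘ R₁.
0.5736 + 0.8192k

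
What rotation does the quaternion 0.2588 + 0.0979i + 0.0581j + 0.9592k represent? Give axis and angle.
axis = (0.1014, 0.0601, 0.993), θ = 5π/6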